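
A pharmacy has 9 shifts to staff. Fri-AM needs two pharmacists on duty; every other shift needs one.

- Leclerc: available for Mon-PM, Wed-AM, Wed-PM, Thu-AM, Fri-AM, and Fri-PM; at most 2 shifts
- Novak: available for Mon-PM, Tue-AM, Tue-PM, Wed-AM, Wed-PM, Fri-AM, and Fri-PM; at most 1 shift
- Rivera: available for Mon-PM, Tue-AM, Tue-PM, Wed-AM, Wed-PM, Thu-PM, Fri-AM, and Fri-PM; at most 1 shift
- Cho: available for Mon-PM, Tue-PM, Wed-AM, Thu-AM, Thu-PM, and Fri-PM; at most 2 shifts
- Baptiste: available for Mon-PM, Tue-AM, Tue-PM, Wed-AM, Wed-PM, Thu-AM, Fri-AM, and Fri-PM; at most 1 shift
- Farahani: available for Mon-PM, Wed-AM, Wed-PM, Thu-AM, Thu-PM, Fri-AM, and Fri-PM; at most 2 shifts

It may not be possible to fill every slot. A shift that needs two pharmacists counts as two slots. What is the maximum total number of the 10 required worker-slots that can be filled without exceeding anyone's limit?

Total capacity across all pharmacists is 2+1+1+2+1+2 = 9, and 10 slots are needed, so at most 9 can be filled.
An assignment achieving 9: Mon-PM→Cho, Tue-AM→Novak, Tue-PM→Cho, Wed-AM→Farahani, Wed-PM→Leclerc, Thu-AM→Leclerc, Thu-PM→Rivera, Fri-AM→Baptiste+Farahani.
Loads: Leclerc 2/2, Novak 1/1, Rivera 1/1, Cho 2/2, Baptiste 1/1, Farahani 2/2.

9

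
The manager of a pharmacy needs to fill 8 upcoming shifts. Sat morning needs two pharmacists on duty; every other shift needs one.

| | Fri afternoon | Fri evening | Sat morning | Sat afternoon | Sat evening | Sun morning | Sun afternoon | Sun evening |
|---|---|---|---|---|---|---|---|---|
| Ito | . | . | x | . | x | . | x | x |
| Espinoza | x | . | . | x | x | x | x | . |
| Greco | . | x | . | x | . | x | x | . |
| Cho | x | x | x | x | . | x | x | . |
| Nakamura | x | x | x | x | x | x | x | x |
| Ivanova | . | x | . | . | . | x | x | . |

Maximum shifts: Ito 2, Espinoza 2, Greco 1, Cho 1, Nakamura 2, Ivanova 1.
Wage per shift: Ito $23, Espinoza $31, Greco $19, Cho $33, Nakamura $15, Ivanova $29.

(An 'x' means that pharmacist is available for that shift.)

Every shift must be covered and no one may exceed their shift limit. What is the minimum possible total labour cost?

$219

Picking the cheapest available pharmacist for each shift independently would cost $143, but that ignores the shift limits.
An optimal schedule: Fri afternoon→Espinoza, Fri evening→Greco, Sat morning→Ito+Cho, Sat afternoon→Nakamura, Sat evening→Espinoza, Sun morning→Nakamura, Sun afternoon→Ivanova, Sun evening→Ito.
Total: 31 + 19 + 23 + 33 + 15 + 31 + 15 + 29 + 23 = $219.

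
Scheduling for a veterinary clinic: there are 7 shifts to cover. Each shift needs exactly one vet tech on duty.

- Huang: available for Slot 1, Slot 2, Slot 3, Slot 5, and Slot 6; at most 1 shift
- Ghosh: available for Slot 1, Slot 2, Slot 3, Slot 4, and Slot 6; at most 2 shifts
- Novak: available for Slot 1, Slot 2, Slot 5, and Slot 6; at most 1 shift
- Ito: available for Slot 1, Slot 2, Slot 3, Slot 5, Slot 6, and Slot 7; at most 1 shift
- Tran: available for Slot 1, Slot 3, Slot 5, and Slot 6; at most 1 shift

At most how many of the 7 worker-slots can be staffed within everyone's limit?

Total capacity across all vet techs is 1+2+1+1+1 = 6, and 7 slots are needed, so at most 6 can be filled.
An assignment achieving 6: Slot 1→Tran, Slot 2→Huang, Slot 3→Ghosh, Slot 4→Ghosh, Slot 5→Novak, Slot 7→Ito.
Loads: Huang 1/1, Ghosh 2/2, Novak 1/1, Ito 1/1, Tran 1/1.

6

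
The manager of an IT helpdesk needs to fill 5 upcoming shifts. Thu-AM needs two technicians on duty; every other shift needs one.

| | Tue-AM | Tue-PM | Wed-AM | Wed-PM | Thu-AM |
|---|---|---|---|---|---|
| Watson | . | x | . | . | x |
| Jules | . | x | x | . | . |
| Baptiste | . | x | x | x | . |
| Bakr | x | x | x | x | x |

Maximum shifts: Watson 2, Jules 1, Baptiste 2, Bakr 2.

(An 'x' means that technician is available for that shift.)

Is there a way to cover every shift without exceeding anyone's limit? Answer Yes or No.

Tue-AM can only be covered by Bakr, so that assignment is forced.
Thu-AM can only be covered by Watson and Bakr, so that assignment is forced.
One valid schedule: Tue-AM→Bakr, Tue-PM→Watson, Wed-AM→Jules, Wed-PM→Baptiste, Thu-AM→Watson+Bakr.
Loads: Watson 2/2, Jules 1/1, Baptiste 1/2, Bakr 2/2 — all within limits.

Yes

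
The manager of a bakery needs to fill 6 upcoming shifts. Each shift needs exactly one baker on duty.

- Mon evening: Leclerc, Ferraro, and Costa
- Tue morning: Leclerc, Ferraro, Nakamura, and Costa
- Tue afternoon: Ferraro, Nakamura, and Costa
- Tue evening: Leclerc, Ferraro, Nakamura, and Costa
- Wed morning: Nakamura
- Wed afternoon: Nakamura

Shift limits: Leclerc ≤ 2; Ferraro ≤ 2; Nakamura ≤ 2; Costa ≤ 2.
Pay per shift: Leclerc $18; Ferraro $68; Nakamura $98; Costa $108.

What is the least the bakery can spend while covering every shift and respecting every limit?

$368

Wed morning can only be covered by Nakamura, so that assignment is forced.
Wed afternoon can only be covered by Nakamura, so that assignment is forced.
Picking the cheapest available baker for each shift independently would cost $318, but that ignores the shift limits.
An optimal schedule: Mon evening→Leclerc, Tue morning→Leclerc, Tue afternoon→Ferraro, Tue evening→Ferraro, Wed morning→Nakamura, Wed afternoon→Nakamura.
Total: 18 + 18 + 68 + 68 + 98 + 98 = $368.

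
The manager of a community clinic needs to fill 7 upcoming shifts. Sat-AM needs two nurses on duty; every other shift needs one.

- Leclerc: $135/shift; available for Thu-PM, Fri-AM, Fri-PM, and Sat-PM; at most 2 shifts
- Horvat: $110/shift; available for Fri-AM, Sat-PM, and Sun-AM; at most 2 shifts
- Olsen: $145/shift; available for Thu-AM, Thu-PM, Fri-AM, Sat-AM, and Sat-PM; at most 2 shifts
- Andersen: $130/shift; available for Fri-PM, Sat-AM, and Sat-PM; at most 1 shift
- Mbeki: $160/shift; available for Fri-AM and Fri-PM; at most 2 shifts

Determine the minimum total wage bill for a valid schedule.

$1070

Thu-AM can only be covered by Olsen, so that assignment is forced.
Sat-AM can only be covered by Olsen and Andersen, so that assignment is forced.
Sun-AM can only be covered by Horvat, so that assignment is forced.
Picking the cheapest available nurse for each shift independently would cost $1015, but that ignores the shift limits.
An optimal schedule: Thu-AM→Olsen, Thu-PM→Leclerc, Fri-AM→Mbeki, Fri-PM→Leclerc, Sat-AM→Olsen+Andersen, Sat-PM→Horvat, Sun-AM→Horvat.
Total: 145 + 135 + 160 + 135 + 145 + 130 + 110 + 110 = $1070.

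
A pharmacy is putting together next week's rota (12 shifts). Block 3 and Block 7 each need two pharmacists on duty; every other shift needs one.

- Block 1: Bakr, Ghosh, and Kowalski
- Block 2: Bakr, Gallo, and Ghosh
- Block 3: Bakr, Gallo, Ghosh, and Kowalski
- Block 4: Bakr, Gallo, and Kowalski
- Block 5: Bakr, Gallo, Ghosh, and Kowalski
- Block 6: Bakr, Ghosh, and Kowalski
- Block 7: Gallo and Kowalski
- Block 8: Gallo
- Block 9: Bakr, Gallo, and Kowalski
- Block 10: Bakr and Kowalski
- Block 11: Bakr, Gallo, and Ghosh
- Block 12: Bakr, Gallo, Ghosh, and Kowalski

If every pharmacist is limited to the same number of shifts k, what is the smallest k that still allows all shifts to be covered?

4

With 4 pharmacists and 14 worker-slots to fill, someone must work at least ⌈14/4⌉ = 4 shifts, so k ≥ 4.
k = 4 works: Block 1→Bakr, Block 2→Bakr, Block 3→Ghosh+Kowalski, Block 4→Bakr, Block 5→Ghosh, Block 6→Ghosh, Block 7→Gallo+Kowalski, Block 8→Gallo, Block 9→Gallo, Block 10→Bakr, Block 11→Gallo, Block 12→Ghosh.
Loads: Bakr 4, Gallo 4, Ghosh 4, Kowalski 2 — all ≤ 4.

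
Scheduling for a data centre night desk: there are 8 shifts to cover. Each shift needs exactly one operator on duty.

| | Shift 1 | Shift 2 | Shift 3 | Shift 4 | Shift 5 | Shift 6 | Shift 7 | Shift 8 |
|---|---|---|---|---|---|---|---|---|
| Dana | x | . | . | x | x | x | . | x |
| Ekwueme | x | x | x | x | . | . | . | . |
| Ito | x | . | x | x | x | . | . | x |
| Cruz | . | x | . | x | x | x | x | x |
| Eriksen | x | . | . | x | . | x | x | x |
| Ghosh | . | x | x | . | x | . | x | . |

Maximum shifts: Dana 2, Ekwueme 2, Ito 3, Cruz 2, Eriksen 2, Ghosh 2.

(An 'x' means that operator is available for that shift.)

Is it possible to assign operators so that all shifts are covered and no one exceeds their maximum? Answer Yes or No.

One valid schedule: Shift 1→Dana, Shift 2→Ekwueme, Shift 3→Ekwueme, Shift 4→Ito, Shift 5→Ito, Shift 6→Dana, Shift 7→Cruz, Shift 8→Ito.
Loads: Dana 2/2, Ekwueme 2/2, Ito 3/3, Cruz 1/2, Eriksen 0/2, Ghosh 0/2 — all within limits.

Yes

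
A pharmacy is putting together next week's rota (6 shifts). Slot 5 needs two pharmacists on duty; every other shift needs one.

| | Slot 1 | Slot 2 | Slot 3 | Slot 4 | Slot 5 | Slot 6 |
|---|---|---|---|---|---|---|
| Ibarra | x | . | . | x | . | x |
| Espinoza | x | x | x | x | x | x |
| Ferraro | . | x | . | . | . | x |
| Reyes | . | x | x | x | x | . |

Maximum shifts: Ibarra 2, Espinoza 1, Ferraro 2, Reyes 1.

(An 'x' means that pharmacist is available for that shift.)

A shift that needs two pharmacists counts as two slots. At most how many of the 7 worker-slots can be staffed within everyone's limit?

6

Total capacity across all pharmacists is 2+1+2+1 = 6, and 7 slots are needed, so at most 6 can be filled.
An assignment achieving 6: Slot 1→Ibarra, Slot 2→Ferraro, Slot 3→Espinoza, Slot 4→Ibarra, Slot 5→Reyes, Slot 6→Ferraro.
Loads: Ibarra 2/2, Espinoza 1/1, Ferraro 2/2, Reyes 1/1.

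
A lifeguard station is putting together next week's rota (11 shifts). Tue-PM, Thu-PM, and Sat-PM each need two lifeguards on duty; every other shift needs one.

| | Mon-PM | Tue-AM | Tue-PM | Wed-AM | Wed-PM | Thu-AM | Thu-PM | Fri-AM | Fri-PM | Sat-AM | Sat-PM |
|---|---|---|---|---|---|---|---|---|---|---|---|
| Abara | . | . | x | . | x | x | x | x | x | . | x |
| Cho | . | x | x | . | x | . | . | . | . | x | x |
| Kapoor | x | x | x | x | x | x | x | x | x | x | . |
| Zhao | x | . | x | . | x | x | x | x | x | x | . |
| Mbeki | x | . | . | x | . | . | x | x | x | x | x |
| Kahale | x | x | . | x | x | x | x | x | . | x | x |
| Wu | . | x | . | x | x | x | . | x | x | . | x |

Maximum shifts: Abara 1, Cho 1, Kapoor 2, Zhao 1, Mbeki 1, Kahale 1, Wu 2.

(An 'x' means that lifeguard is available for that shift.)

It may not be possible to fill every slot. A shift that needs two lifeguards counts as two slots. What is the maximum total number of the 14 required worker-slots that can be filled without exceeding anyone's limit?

9

Total capacity across all lifeguards is 1+1+2+1+1+1+2 = 9, and 14 slots are needed, so at most 9 can be filled.
An assignment achieving 9: Mon-PM→Kapoor, Tue-AM→Cho, Tue-PM→Abara+Kapoor, Wed-AM→Mbeki, Thu-AM→Zhao, Thu-PM→Kahale, Fri-PM→Wu, Sat-PM→Wu.
Loads: Abara 1/1, Cho 1/1, Kapoor 2/2, Zhao 1/1, Mbeki 1/1, Kahale 1/1, Wu 2/2.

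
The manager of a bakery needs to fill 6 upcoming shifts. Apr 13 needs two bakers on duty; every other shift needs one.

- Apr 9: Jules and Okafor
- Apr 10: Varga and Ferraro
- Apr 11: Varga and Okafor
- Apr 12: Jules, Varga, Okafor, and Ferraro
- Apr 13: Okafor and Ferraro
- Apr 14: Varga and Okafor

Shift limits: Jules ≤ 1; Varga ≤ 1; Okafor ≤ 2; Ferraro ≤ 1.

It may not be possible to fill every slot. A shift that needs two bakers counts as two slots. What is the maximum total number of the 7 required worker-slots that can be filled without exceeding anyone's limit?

Total capacity across all bakers is 1+1+2+1 = 5, and 7 slots are needed, so at most 5 can be filled.
An assignment achieving 5: Apr 9→Jules, Apr 10→Varga, Apr 11→Okafor, Apr 13→Okafor+Ferraro.
Loads: Jules 1/1, Varga 1/1, Okafor 2/2, Ferraro 1/1.

5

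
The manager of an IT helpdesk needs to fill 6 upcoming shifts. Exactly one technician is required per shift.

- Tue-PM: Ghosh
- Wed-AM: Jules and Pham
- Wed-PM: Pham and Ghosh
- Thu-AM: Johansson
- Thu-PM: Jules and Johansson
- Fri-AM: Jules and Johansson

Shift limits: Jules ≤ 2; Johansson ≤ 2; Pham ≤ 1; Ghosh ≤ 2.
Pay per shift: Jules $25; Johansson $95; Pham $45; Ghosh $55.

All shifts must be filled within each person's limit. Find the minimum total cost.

Tue-PM can only be covered by Ghosh, so that assignment is forced.
Thu-AM can only be covered by Johansson, so that assignment is forced.
Picking the cheapest available technician for each shift independently would cost $270, but that ignores the shift limits.
An optimal schedule: Tue-PM→Ghosh, Wed-AM→Pham, Wed-PM→Ghosh, Thu-AM→Johansson, Thu-PM→Jules, Fri-AM→Jules.
Total: 55 + 45 + 55 + 95 + 25 + 25 = $300.

$300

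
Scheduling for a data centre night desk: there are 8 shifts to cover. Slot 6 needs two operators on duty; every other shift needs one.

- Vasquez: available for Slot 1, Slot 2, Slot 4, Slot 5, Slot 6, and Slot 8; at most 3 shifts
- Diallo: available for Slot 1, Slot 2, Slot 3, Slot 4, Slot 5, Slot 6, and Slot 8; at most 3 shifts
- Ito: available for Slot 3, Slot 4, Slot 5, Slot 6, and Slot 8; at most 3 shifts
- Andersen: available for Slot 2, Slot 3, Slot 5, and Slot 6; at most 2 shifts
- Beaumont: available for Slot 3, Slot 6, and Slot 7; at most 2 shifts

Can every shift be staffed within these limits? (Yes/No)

Yes

Slot 7 can only be covered by Beaumont, so that assignment is forced.
One valid schedule: Slot 1→Vasquez, Slot 2→Vasquez, Slot 3→Diallo, Slot 4→Vasquez, Slot 5→Diallo, Slot 6→Ito+Andersen, Slot 7→Beaumont, Slot 8→Diallo.
Loads: Vasquez 3/3, Diallo 3/3, Ito 1/3, Andersen 1/2, Beaumont 1/2 — all within limits.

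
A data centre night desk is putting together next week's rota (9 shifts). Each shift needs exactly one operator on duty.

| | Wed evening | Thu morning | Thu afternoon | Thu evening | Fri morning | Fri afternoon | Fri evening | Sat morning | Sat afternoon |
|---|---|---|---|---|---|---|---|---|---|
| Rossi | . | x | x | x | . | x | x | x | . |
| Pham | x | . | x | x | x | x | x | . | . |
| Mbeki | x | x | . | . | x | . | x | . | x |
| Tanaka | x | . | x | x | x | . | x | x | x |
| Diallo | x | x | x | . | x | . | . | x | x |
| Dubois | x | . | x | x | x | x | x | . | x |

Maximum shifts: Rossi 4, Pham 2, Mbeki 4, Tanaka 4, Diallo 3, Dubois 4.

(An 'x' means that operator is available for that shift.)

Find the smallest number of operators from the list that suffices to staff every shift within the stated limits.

3

9 slots to fill and no one can take more than 4, so at least ⌈9/4⌉ = 3 operators are needed.
Rossi, Pham, and Mbeki alone can cover everything: Wed evening→Pham, Thu morning→Rossi, Thu afternoon→Rossi, Thu evening→Rossi, Fri morning→Mbeki, Fri afternoon→Pham, Fri evening→Mbeki, Sat morning→Rossi, Sat afternoon→Mbeki.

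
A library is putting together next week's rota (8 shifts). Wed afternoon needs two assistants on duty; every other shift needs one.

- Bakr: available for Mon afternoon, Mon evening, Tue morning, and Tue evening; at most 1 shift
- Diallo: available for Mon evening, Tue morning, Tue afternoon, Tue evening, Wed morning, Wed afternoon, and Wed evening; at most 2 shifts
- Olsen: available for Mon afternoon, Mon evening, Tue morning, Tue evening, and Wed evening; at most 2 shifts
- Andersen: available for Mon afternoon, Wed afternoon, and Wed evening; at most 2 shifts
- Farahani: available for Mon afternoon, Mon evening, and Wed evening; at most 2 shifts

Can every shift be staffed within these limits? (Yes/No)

No

Total capacity is 9 and 9 slots are needed, so capacity alone doesn't rule it out.
Shifts {Tue afternoon, Wed morning, Wed afternoon} need 4 worker-slots in total, but the assistants available for any of those shifts (Diallo and Andersen) can supply at most 3 among them. So no valid schedule exists.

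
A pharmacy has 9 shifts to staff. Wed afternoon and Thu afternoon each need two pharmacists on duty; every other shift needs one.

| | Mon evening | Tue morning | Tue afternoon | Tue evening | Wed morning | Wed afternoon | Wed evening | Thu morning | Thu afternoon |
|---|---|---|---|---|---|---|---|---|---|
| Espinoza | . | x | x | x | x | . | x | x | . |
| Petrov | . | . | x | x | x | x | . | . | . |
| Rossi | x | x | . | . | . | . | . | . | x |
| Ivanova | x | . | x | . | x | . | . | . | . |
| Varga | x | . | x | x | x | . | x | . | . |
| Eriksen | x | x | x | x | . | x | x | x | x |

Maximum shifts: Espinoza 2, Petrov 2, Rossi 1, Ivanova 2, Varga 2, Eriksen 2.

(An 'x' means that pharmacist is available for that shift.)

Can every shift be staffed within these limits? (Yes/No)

Yes

Wed afternoon can only be covered by Petrov and Eriksen, so that assignment is forced.
Thu afternoon can only be covered by Rossi and Eriksen, so that assignment is forced.
One valid schedule: Mon evening→Ivanova, Tue morning→Espinoza, Tue afternoon→Varga, Tue evening→Petrov, Wed morning→Ivanova, Wed afternoon→Petrov+Eriksen, Wed evening→Varga, Thu morning→Espinoza, Thu afternoon→Rossi+Eriksen.
Loads: Espinoza 2/2, Petrov 2/2, Rossi 1/1, Ivanova 2/2, Varga 2/2, Eriksen 2/2 — all within limits.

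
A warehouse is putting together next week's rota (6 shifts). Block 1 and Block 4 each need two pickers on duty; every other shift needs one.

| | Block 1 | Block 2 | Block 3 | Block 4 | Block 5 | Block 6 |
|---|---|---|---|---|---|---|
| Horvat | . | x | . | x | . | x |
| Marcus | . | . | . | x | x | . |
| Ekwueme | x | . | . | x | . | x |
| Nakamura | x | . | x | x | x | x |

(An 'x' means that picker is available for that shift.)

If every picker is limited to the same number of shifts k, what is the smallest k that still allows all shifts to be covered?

2

With 4 pickers and 8 worker-slots to fill, someone must work at least ⌈8/4⌉ = 2 shifts, so k ≥ 2.
k = 2 works: Block 1→Ekwueme+Nakamura, Block 2→Horvat, Block 3→Nakamura, Block 4→Marcus+Ekwueme, Block 5→Marcus, Block 6→Horvat.
Loads: Horvat 2, Marcus 2, Ekwueme 2, Nakamura 2 — all ≤ 2.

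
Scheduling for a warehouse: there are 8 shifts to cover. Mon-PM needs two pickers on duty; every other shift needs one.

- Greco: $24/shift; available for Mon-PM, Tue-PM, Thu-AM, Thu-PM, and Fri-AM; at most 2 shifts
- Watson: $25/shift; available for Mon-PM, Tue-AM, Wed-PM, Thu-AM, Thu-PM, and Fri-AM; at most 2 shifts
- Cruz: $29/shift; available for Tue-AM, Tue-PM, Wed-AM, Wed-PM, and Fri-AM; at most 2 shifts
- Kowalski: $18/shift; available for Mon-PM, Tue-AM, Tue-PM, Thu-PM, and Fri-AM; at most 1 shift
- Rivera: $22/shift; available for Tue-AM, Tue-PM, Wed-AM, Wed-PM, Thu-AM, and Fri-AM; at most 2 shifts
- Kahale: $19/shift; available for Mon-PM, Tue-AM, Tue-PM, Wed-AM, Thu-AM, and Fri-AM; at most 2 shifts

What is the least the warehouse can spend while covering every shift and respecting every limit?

Picking the cheapest available picker for each shift independently would cost $169, but that ignores the shift limits.
An optimal schedule: Mon-PM→Greco+Watson, Tue-AM→Rivera, Tue-PM→Greco, Wed-AM→Kahale, Wed-PM→Rivera, Thu-AM→Kahale, Thu-PM→Kowalski, Fri-AM→Watson.
Total: 24 + 25 + 22 + 24 + 19 + 22 + 19 + 18 + 25 = $198.

$198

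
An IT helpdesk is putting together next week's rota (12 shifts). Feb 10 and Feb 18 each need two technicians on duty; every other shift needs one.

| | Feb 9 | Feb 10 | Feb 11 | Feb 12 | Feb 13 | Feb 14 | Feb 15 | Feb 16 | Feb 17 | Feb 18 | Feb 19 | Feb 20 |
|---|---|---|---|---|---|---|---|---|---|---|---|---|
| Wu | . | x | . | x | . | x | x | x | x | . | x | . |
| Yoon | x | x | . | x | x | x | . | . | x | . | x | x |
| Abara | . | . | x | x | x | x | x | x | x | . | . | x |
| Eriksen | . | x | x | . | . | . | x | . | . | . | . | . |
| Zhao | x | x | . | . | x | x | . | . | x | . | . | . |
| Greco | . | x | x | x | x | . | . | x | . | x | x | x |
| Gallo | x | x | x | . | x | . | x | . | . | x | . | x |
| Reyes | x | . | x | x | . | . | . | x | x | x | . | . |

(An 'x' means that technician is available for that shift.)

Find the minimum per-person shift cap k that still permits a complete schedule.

With 8 technicians and 14 worker-slots to fill, someone must work at least ⌈14/8⌉ = 2 shifts, so k ≥ 2.
k = 2 works: Feb 9→Yoon, Feb 10→Eriksen+Gallo, Feb 11→Eriksen, Feb 12→Greco, Feb 13→Zhao, Feb 14→Wu, Feb 15→Abara, Feb 16→Abara, Feb 17→Zhao, Feb 18→Greco+Gallo, Feb 19→Wu, Feb 20→Yoon.
Loads: Wu 2, Yoon 2, Abara 2, Eriksen 2, Zhao 2, Greco 2, Gallo 2, Reyes 0 — all ≤ 2.

2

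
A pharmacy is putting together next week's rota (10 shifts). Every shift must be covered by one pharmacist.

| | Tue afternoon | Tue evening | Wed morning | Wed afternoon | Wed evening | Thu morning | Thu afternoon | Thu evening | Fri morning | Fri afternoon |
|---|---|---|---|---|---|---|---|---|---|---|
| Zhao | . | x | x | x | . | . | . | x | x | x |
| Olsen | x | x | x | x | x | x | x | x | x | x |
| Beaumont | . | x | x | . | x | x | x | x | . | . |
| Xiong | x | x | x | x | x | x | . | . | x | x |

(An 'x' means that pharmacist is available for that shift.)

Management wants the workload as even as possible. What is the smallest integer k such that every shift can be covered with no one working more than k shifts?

3

With 4 pharmacists and 10 worker-slots to fill, someone must work at least ⌈10/4⌉ = 3 shifts, so k ≥ 3.
k = 3 works: Tue afternoon→Olsen, Tue evening→Beaumont, Wed morning→Beaumont, Wed afternoon→Zhao, Wed evening→Olsen, Thu morning→Beaumont, Thu afternoon→Olsen, Thu evening→Zhao, Fri morning→Zhao, Fri afternoon→Xiong.
Loads: Zhao 3, Olsen 3, Beaumont 3, Xiong 1 — all ≤ 3.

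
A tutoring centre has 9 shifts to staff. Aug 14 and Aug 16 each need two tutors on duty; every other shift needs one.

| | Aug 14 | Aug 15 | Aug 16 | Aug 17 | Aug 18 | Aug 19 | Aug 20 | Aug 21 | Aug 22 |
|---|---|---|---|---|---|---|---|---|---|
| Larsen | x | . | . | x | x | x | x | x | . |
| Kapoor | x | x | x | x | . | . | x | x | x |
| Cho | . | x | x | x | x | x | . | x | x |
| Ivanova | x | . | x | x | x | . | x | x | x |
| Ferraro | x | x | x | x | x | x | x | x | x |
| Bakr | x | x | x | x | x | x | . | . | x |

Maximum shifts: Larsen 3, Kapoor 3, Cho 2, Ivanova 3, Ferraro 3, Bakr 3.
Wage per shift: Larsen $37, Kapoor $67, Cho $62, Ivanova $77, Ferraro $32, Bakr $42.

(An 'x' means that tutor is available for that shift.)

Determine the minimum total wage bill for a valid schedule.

Picking the cheapest available tutor for each shift independently would cost $367, but that ignores the shift limits.
An optimal schedule: Aug 14→Larsen+Bakr, Aug 15→Ferraro, Aug 16→Bakr+Cho, Aug 17→Cho, Aug 18→Larsen, Aug 19→Ferraro, Aug 20→Ferraro, Aug 21→Larsen, Aug 22→Bakr.
Total: 37 + 42 + 32 + 42 + 62 + 62 + 37 + 32 + 32 + 37 + 42 = $457.

$457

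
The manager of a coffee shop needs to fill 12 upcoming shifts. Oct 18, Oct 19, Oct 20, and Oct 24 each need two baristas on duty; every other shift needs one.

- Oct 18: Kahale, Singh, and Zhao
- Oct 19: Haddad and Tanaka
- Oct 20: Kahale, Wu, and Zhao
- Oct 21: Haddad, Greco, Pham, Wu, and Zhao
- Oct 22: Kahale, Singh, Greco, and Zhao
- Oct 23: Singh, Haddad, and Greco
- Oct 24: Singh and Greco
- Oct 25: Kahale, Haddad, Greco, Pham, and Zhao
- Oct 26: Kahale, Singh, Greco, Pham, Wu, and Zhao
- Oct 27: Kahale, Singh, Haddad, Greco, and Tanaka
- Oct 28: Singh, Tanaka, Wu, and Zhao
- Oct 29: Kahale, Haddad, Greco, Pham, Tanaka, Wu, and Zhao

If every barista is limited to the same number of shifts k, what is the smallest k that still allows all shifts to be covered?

With 8 baristas and 16 worker-slots to fill, someone must work at least ⌈16/8⌉ = 2 shifts, so k ≥ 2.
k = 2 works: Oct 18→Kahale+Singh, Oct 19→Haddad+Tanaka, Oct 20→Kahale+Wu, Oct 21→Pham, Oct 22→Greco, Oct 23→Haddad, Oct 24→Singh+Greco, Oct 25→Pham, Oct 26→Zhao, Oct 27→Tanaka, Oct 28→Wu, Oct 29→Zhao.
Loads: Kahale 2, Singh 2, Haddad 2, Greco 2, Pham 2, Tanaka 2, Wu 2, Zhao 2 — all ≤ 2.

2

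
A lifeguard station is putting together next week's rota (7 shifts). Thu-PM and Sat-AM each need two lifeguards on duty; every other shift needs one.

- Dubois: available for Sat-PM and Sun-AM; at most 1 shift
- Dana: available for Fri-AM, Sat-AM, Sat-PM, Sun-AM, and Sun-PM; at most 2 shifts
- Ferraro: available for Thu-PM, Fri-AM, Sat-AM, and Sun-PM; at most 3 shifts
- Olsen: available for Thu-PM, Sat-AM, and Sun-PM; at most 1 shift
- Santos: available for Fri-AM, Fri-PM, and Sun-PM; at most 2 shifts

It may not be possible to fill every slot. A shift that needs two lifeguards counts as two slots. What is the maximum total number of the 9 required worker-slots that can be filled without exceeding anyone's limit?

Total capacity across all lifeguards is 1+2+3+1+2 = 9, and 9 slots are needed, so at most 9 can be filled.
An assignment achieving 9: Thu-PM→Ferraro+Olsen, Fri-AM→Ferraro, Fri-PM→Santos, Sat-AM→Dana+Ferraro, Sat-PM→Dubois, Sun-AM→Dana, Sun-PM→Santos.
Loads: Dubois 1/1, Dana 2/2, Ferraro 3/3, Olsen 1/1, Santos 2/2.

9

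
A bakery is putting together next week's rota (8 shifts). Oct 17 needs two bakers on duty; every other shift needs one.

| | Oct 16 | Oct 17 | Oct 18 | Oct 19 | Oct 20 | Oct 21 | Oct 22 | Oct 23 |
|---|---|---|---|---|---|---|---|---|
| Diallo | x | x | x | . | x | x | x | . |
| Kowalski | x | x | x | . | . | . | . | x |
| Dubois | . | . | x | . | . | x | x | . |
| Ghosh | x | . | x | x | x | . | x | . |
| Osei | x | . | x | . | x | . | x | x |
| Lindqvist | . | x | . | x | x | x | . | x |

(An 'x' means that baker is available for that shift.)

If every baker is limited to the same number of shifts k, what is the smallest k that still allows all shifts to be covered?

With 6 bakers and 9 worker-slots to fill, someone must work at least ⌈9/6⌉ = 2 shifts, so k ≥ 2.
k = 2 works: Oct 16→Ghosh, Oct 17→Diallo+Kowalski, Oct 18→Dubois, Oct 19→Ghosh, Oct 20→Osei, Oct 21→Diallo, Oct 22→Dubois, Oct 23→Kowalski.
Loads: Diallo 2, Kowalski 2, Dubois 2, Ghosh 2, Osei 1, Lindqvist 0 — all ≤ 2.

2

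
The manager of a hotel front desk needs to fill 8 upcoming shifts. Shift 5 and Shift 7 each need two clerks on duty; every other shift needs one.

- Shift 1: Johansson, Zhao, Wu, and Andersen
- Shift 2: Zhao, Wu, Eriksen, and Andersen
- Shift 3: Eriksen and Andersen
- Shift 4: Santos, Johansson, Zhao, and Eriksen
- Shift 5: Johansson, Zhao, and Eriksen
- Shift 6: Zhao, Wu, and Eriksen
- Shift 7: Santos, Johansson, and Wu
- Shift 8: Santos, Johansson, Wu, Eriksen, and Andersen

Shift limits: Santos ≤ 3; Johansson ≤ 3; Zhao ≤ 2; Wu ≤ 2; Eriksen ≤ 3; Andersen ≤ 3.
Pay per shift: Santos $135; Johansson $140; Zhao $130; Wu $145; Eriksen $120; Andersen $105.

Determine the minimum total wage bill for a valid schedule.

$1210

Picking the cheapest available clerk for each shift independently would cost $1185, but that ignores the shift limits.
An optimal schedule: Shift 1→Andersen, Shift 2→Andersen, Shift 3→Andersen, Shift 4→Zhao, Shift 5→Eriksen+Zhao, Shift 6→Eriksen, Shift 7→Santos+Johansson, Shift 8→Eriksen.
Total: 105 + 105 + 105 + 130 + 120 + 130 + 120 + 135 + 140 + 120 = $1210.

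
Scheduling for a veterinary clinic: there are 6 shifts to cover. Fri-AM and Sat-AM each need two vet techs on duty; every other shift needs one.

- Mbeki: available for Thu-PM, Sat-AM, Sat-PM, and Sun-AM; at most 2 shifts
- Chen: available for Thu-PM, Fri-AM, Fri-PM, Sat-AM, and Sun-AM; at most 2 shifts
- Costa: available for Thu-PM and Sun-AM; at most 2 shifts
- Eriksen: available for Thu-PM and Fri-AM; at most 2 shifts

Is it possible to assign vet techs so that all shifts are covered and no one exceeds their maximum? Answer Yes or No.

Total capacity is 8 and 8 slots are needed, so capacity alone doesn't rule it out.
Shifts {Fri-AM, Fri-PM, Sat-AM} need 5 worker-slots in total, but the vet techs available for any of those shifts (Mbeki, Chen, and Eriksen) can supply at most 4 among them. So no valid schedule exists.

No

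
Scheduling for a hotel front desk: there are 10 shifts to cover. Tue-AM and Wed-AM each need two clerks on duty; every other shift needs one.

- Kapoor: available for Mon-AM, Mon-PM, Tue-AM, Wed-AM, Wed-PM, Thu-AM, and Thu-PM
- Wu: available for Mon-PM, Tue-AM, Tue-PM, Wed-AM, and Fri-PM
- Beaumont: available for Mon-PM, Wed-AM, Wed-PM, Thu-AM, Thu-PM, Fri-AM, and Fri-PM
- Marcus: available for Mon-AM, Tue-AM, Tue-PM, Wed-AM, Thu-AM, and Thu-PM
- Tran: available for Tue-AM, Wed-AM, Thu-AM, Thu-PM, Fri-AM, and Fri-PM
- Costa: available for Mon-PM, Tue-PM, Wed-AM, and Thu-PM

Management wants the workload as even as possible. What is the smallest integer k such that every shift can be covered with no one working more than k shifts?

With 6 clerks and 12 worker-slots to fill, someone must work at least ⌈12/6⌉ = 2 shifts, so k ≥ 2.
k = 2 works: Mon-AM→Kapoor, Mon-PM→Beaumont, Tue-AM→Marcus+Tran, Tue-PM→Wu, Wed-AM→Tran+Costa, Wed-PM→Kapoor, Thu-AM→Marcus, Thu-PM→Costa, Fri-AM→Beaumont, Fri-PM→Wu.
Loads: Kapoor 2, Wu 2, Beaumont 2, Marcus 2, Tran 2, Costa 2 — all ≤ 2.

2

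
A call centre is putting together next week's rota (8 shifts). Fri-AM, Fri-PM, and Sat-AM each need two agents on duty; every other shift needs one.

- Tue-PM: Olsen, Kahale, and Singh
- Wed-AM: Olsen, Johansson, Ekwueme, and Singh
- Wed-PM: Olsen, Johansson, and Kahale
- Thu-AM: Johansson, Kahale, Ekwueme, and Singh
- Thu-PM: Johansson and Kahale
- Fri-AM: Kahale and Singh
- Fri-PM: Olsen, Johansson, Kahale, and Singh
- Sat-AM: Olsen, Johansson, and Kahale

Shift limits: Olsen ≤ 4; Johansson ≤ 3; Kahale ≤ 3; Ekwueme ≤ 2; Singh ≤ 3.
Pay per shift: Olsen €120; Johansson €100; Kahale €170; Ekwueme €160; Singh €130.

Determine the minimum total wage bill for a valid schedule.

€1340

Fri-AM can only be covered by Kahale and Singh, so that assignment is forced.
Picking the cheapest available agent for each shift independently would cost €1260, but that ignores the shift limits.
An optimal schedule: Tue-PM→Olsen, Wed-AM→Olsen, Wed-PM→Johansson, Thu-AM→Singh, Thu-PM→Johansson, Fri-AM→Singh+Kahale, Fri-PM→Olsen+Singh, Sat-AM→Johansson+Olsen.
Total: 120 + 120 + 100 + 130 + 100 + 130 + 170 + 120 + 130 + 100 + 120 = €1340.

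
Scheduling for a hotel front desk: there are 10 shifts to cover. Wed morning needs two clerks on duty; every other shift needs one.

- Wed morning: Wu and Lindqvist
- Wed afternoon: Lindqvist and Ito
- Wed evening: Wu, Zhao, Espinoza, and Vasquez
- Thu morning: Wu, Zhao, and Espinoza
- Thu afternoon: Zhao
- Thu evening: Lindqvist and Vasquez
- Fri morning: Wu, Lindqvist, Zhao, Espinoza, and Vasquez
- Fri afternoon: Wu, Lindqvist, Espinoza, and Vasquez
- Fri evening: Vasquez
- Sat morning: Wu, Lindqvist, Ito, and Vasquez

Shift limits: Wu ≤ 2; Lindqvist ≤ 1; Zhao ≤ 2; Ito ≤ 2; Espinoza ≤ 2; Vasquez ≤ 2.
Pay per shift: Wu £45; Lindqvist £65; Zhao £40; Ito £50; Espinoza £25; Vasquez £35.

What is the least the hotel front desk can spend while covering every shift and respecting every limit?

£455

Wed morning can only be covered by Wu and Lindqvist, so that assignment is forced.
Thu afternoon can only be covered by Zhao, so that assignment is forced.
Fri evening can only be covered by Vasquez, so that assignment is forced.
Picking the cheapest available clerk for each shift independently would cost £405, but that ignores the shift limits.
An optimal schedule: Wed morning→Wu+Lindqvist, Wed afternoon→Ito, Wed evening→Zhao, Thu morning→Wu, Thu afternoon→Zhao, Thu evening→Vasquez, Fri morning→Espinoza, Fri afternoon→Espinoza, Fri evening→Vasquez, Sat morning→Ito.
Total: 45 + 65 + 50 + 40 + 45 + 40 + 35 + 25 + 25 + 35 + 50 = £455.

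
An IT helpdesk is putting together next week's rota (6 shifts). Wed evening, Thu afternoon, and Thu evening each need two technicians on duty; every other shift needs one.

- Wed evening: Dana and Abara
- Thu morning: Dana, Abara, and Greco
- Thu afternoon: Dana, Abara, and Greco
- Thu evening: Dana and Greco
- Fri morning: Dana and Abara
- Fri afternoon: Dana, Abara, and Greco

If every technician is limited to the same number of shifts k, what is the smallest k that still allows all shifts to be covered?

With 3 technicians and 9 worker-slots to fill, someone must work at least ⌈9/3⌉ = 3 shifts, so k ≥ 3.
k = 3 works: Wed evening→Dana+Abara, Thu morning→Abara, Thu afternoon→Abara+Greco, Thu evening→Dana+Greco, Fri morning→Dana, Fri afternoon→Greco.
Loads: Dana 3, Abara 3, Greco 3 — all ≤ 3.

3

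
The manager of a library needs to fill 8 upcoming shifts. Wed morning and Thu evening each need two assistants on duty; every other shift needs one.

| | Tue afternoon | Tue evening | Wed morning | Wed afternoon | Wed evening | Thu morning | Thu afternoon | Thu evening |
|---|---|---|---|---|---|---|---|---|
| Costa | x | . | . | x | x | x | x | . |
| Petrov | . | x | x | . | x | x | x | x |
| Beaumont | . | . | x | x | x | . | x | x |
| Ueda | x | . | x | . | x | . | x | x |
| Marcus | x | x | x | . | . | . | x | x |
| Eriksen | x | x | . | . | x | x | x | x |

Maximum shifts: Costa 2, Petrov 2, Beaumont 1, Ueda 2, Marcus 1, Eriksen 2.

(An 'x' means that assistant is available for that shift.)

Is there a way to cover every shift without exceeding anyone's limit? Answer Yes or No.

One valid schedule: Tue afternoon→Ueda, Tue evening→Petrov, Wed morning→Beaumont+Ueda, Wed afternoon→Costa, Wed evening→Petrov, Thu morning→Costa, Thu afternoon→Eriksen, Thu evening→Marcus+Eriksen.
Loads: Costa 2/2, Petrov 2/2, Beaumont 1/1, Ueda 2/2, Marcus 1/1, Eriksen 2/2 — all within limits.

Yes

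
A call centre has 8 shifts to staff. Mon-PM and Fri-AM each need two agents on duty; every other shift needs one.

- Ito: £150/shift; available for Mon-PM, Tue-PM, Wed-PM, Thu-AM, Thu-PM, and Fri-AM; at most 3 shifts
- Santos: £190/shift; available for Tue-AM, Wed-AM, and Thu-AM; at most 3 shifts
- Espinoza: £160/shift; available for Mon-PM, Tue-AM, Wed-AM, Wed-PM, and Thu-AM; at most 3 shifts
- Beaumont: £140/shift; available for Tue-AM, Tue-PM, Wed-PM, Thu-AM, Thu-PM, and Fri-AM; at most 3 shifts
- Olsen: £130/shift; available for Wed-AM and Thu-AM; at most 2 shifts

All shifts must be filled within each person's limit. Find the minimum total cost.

Mon-PM can only be covered by Ito and Espinoza, so that assignment is forced.
Fri-AM can only be covered by Ito and Beaumont, so that assignment is forced.
Picking the cheapest available agent for each shift independently would cost £1420, but that ignores the shift limits.
An optimal schedule: Mon-PM→Ito+Espinoza, Tue-AM→Espinoza, Tue-PM→Beaumont, Wed-AM→Olsen, Wed-PM→Ito, Thu-AM→Olsen, Thu-PM→Beaumont, Fri-AM→Beaumont+Ito.
Total: 150 + 160 + 160 + 140 + 130 + 150 + 130 + 140 + 140 + 150 = £1450.

£1450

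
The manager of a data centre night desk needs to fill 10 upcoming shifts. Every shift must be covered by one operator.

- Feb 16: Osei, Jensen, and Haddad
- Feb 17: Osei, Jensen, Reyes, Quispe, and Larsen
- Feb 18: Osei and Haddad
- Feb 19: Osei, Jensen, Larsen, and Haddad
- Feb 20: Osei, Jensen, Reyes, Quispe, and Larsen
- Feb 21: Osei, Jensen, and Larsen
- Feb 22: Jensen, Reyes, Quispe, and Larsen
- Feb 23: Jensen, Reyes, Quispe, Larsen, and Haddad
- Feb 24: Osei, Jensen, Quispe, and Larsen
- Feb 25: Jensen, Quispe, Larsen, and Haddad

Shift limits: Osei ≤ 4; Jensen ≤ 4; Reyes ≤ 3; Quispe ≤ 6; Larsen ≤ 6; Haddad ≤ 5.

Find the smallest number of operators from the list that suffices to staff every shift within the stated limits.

2

10 slots to fill and no one can take more than 6, so at least ⌈10/6⌉ = 2 operators are needed.
Osei and Quispe alone can cover everything: Feb 16→Osei, Feb 17→Quispe, Feb 18→Osei, Feb 19→Osei, Feb 20→Quispe, Feb 21→Osei, Feb 22→Quispe, Feb 23→Quispe, Feb 24→Quispe, Feb 25→Quispe.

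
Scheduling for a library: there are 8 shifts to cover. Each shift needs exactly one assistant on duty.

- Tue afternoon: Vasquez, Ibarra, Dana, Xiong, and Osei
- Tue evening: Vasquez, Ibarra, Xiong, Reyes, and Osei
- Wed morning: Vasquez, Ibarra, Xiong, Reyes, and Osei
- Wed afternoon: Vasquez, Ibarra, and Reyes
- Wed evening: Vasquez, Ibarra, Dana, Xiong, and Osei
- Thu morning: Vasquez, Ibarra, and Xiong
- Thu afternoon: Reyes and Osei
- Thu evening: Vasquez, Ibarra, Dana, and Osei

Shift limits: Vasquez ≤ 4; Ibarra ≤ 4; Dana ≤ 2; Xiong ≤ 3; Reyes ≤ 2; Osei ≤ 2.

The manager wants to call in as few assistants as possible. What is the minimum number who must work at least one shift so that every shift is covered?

8 slots to fill and no one can take more than 4, so at least ⌈8/4⌉ = 2 assistants are needed.
No set of 2 assistants can cover every shift (each such set leaves at least one shift with no one available or exceeds a cap).
Vasquez, Ibarra, and Reyes alone can cover everything: Tue afternoon→Vasquez, Tue evening→Ibarra, Wed morning→Ibarra, Wed afternoon→Ibarra, Wed evening→Vasquez, Thu morning→Vasquez, Thu afternoon→Reyes, Thu evening→Vasquez.

3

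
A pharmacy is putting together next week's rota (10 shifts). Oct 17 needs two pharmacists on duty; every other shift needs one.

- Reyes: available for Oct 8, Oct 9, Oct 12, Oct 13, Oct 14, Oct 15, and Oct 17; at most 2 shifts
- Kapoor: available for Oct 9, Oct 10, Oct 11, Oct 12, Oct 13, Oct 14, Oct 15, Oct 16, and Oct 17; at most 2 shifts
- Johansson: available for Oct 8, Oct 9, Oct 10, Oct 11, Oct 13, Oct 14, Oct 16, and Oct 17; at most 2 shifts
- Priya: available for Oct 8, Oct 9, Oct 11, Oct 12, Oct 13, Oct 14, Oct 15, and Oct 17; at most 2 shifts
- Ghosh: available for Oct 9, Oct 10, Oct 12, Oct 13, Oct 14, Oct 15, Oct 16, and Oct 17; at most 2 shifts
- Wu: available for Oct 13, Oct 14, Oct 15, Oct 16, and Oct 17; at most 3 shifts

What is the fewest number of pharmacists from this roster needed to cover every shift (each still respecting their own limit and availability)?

5

11 slots to fill and no one can take more than 3, so at least ⌈11/3⌉ = 4 pharmacists are needed.
Any 4 pharmacists together have capacity at most 3+2+2+2 = 9 < 11 slots, so 4 can never suffice.
Reyes, Kapoor, Johansson, Priya, and Wu alone can cover everything: Oct 8→Reyes, Oct 9→Johansson, Oct 10→Kapoor, Oct 11→Kapoor, Oct 12→Reyes, Oct 13→Wu, Oct 14→Wu, Oct 15→Priya, Oct 16→Johansson, Oct 17→Priya+Wu.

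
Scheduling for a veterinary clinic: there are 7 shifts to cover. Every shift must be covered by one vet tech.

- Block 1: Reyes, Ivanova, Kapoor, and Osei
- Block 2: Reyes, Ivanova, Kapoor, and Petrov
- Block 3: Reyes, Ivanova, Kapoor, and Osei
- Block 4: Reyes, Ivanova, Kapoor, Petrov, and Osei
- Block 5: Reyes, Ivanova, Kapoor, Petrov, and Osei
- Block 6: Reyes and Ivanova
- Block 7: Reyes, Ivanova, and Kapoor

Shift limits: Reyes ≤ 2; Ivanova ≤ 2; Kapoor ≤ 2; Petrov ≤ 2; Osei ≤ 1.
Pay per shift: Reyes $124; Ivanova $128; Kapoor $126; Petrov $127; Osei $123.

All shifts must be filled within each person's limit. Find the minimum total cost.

$877

Picking the cheapest available vet tech for each shift independently would cost $864, but that ignores the shift limits.
An optimal schedule: Block 1→Osei, Block 2→Kapoor, Block 3→Kapoor, Block 4→Petrov, Block 5→Petrov, Block 6→Reyes, Block 7→Reyes.
Total: 123 + 126 + 126 + 127 + 127 + 124 + 124 = $877.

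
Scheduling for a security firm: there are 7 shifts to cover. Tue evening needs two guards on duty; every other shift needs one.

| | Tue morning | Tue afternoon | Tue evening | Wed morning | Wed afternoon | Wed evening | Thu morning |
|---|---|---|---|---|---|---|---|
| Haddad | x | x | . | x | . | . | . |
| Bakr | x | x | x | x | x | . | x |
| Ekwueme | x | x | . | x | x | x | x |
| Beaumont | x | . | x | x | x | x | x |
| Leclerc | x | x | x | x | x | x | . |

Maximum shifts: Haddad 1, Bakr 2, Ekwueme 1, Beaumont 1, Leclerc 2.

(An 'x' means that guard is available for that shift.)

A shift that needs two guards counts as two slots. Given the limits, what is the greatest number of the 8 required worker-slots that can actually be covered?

7

Total capacity across all guards is 1+2+1+1+2 = 7, and 8 slots are needed, so at most 7 can be filled.
An assignment achieving 7: Tue morning→Leclerc, Tue afternoon→Haddad, Tue evening→Bakr+Beaumont, Wed afternoon→Leclerc, Wed evening→Ekwueme, Thu morning→Bakr.
Loads: Haddad 1/1, Bakr 2/2, Ekwueme 1/1, Beaumont 1/1, Leclerc 2/2.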